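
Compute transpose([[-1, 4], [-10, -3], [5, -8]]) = [[-1, -10, 5], [4, -3, -8]]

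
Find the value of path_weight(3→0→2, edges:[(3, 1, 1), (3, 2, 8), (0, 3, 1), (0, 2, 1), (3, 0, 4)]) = 5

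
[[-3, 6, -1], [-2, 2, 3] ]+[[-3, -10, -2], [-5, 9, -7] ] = [[-6, -4, -3], [-7, 11, -4]]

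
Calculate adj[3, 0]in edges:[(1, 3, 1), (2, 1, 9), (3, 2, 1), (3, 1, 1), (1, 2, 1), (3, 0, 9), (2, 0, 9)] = 9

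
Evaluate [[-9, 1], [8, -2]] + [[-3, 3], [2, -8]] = [[-12, 4], [10, -10]]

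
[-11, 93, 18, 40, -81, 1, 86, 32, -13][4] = -81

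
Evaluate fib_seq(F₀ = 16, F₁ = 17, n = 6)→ [16, 17, 33, 50, 83, 133]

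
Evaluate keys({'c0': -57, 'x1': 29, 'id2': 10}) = ['c0', 'x1', 'id2']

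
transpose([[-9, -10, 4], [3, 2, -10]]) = [[-9, 3], [-10, 2], [4, -10]]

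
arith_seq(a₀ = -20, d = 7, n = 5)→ [-20, -13, -6, 1, 8]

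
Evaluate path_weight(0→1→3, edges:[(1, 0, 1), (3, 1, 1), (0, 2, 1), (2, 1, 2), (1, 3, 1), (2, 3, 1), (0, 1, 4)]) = 5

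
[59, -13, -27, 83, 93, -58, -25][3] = 83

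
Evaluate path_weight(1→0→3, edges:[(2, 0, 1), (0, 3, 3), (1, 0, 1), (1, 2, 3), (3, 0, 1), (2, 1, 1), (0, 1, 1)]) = w(1→0)=1 + w(0→3)=3
= 4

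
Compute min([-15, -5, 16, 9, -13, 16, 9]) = -15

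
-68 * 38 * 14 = -36176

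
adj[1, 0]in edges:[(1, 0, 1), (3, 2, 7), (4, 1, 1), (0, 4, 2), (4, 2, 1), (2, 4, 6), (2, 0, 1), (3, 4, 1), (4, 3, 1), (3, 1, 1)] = 1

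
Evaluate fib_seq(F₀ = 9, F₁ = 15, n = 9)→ [9, 15, 24, 39, 63, 102, 165, 267, 432]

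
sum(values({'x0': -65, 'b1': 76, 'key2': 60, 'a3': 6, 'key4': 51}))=(-65) + 76 + 60 + 6 + 51
= 128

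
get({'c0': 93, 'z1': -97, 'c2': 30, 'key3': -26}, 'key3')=-26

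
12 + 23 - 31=4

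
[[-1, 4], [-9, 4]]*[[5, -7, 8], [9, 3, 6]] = C[0][0] = (-1)*(5) + (4)*(9) = 31
C[0][1] = (-1)*(-7) + (4)*(3) = 19
C[0][2] = (-1)*(8) + (4)*(6) = 16
C[1][0] = (-9)*(5) + (4)*(9) = -9
C[1][1] = (-9)*(-7) + (4)*(3) = 75
C[1][2] = (-9)*(8) + (4)*(6) = -48
= [[31, 19, 16], [-9, 75, -48]]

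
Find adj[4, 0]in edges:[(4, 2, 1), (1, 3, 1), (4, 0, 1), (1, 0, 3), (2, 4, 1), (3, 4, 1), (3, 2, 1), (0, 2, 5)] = 1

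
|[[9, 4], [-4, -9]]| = -65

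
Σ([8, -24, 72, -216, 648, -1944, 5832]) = 8 + -24 + 72 + -216 + 648 + -1944 + 5832
= 4376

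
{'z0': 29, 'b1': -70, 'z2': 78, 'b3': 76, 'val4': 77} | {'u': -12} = {'z0': 29, 'b1': -70, 'z2': 78, 'b3': 76, 'val4': 77, 'u': -12}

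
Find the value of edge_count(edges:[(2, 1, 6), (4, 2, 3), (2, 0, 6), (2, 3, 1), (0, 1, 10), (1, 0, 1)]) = 6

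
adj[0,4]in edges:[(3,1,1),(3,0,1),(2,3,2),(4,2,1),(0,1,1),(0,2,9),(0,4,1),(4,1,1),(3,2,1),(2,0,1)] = 1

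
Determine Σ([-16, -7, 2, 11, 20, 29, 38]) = 77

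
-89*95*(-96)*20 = 16233600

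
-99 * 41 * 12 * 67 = -3263436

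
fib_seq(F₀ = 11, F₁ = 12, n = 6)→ F_2 = F_1 + F_0 = 23
F_3 = F_2 + F_1 = 35
F_4 = F_3 + F_2 = 58
...
= [11, 12, 23, 35, 58, 93]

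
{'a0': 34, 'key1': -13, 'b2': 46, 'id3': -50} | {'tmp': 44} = {'a0': 34, 'key1': -13, 'b2': 46, 'id3': -50, 'tmp': 44}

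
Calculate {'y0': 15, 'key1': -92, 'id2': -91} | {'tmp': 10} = {'y0': 15, 'key1': -92, 'id2': -91, 'tmp': 10}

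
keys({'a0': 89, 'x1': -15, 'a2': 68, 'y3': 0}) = ['a0', 'x1', 'a2', 'y3']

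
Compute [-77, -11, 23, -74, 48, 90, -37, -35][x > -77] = [-11, 23, -74, 48, 90, -37, -35]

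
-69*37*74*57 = -10768554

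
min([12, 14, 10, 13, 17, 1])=1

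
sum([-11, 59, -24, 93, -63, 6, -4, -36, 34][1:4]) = 128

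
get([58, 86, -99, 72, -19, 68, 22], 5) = 68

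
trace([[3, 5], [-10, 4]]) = 7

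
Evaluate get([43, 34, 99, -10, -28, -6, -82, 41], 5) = -6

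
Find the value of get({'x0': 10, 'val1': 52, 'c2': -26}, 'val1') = 52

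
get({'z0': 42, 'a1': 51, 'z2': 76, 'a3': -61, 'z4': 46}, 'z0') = 42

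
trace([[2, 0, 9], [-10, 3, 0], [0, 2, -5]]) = diagonal: 2 + 3 + (-5)
= 0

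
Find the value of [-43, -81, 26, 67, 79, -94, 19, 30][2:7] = [26, 67, 79, -94, 19]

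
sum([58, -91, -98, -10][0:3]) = -131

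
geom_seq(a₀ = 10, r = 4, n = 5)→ [10, 40, 160, 640, 2560]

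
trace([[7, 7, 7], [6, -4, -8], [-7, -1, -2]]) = diagonal: 7 + (-4) + (-2)
= 1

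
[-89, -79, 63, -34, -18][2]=63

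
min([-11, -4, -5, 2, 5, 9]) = -11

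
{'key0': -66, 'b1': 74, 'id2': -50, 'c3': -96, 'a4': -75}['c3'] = -96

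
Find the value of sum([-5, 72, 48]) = 115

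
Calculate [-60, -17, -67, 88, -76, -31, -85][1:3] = [-17, -67]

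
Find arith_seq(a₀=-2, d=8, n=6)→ a_0 = -2 + 0*8 = -2
a_1 = -2 + 1*8 = 6
a_2 = -2 + 2*8 = 14
...
= [-2, 6, 14, 22, 30, 38]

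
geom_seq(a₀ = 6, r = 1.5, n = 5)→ a_0 = 6*1.5^0 = 6.0
a_1 = 6*1.5^1 = 9.0
a_2 = 6*1.5^2 = 13.5
...
= [6.0, 9.0, 13.5, 20.25, 30.375]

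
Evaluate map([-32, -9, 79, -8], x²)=[1024, 81, 6241, 64]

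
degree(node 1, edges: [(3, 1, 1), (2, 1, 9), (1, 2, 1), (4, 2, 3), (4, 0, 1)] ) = 3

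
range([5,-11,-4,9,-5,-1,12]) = 23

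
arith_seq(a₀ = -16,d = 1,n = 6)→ a_0 = -16 + 0*1 = -16
a_1 = -16 + 1*1 = -15
a_2 = -16 + 2*1 = -14
...
= [-16, -15, -14, -13, -12, -11]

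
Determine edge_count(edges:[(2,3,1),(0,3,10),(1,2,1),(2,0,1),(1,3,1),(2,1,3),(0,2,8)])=7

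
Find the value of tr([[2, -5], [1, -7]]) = -5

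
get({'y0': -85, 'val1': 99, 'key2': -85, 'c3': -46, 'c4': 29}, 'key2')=-85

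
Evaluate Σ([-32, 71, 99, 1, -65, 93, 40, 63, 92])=(-32) + 71 + 99 + 1 + (-65) + 93 + 40 + 63 + 92
= 362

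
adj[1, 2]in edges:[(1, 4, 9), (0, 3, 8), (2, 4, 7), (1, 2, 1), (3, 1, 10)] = 1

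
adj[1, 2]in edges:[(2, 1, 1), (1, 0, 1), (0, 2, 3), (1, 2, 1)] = 1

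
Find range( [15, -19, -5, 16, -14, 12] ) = 35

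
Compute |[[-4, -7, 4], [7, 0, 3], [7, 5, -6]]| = (1)*(-4)*det([[0, 3], [5, -6]]) + (-1)*(-7)*det([[7, 3], [7, -6]]) + (1)*(4)*det([[7, 0], [7, 5]])
= 60 + -441 + 140
= -241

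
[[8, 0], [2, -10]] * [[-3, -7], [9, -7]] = C[0][0] = (8)*(-3) + (0)*(9) = -24
C[0][1] = (8)*(-7) + (0)*(-7) = -56
C[1][0] = (2)*(-3) + (-10)*(9) = -96
C[1][1] = (2)*(-7) + (-10)*(-7) = 56
= [[-24, -56], [-96, 56]]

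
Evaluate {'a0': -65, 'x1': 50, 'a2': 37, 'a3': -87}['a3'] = -87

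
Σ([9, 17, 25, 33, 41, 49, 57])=9 + 17 + 25 + 33 + 41 + 49 + 57
= 231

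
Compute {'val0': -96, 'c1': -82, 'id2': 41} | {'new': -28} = {'val0': -96, 'c1': -82, 'id2': 41, 'new': -28}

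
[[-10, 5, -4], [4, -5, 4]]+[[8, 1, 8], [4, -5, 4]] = [[-2, 6, 4], [8, -10, 8]]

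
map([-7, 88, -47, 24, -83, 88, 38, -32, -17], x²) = (-7)²=49, (88)²=7744, (-47)²=2209, (24)²=576, (-83)²=6889, (88)²=7744, (38)²=1444, (-32)²=1024, (-17)²=289
= [49, 7744, 2209, 576, 6889, 7744, 1444, 1024, 289]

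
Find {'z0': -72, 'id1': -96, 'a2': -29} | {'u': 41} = {'z0': -72, 'id1': -96, 'a2': -29, 'u': 41}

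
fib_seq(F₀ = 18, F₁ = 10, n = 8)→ F_2 = F_1 + F_0 = 28
F_3 = F_2 + F_1 = 38
F_4 = F_3 + F_2 = 66
...
= [18, 10, 28, 38, 66, 104, 170, 274]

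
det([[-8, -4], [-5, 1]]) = -28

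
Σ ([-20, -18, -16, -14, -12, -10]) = (-20) + (-18) + (-16) + (-14) + (-12) + (-10)
= -90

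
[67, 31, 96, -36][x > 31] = keep x where x > 31: 67✓, 31✗, 96✓, -36✗
= [67, 96]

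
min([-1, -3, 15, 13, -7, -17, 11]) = -17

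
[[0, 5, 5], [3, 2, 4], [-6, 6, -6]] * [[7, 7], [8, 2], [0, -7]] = [[40, -25], [37, -3], [6, 12]]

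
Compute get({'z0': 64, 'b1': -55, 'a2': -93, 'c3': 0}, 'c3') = 0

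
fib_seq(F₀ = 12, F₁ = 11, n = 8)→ [12, 11, 23, 34, 57, 91, 148, 239]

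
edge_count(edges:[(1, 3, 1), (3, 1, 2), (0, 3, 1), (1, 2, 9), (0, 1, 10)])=5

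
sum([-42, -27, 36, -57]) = -90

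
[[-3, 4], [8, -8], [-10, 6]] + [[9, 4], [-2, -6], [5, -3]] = [[6, 8], [6, -14], [-5, 3]]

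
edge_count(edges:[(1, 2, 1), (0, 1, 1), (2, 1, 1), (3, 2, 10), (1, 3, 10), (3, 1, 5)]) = 6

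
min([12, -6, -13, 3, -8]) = -13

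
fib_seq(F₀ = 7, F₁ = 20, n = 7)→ F_2 = F_1 + F_0 = 27
F_3 = F_2 + F_1 = 47
F_4 = F_3 + F_2 = 74
...
= [7, 20, 27, 47, 74, 121, 195]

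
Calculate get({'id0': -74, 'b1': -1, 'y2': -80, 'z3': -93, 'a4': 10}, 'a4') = 10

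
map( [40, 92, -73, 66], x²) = [1600, 8464, 5329, 4356]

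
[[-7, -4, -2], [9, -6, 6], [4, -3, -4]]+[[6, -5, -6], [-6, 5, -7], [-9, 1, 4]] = [[-1, -9, -8], [3, -1, -1], [-5, -2, 0]]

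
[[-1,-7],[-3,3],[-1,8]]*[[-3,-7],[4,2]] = [[-25, -7], [21, 27], [35, 23]]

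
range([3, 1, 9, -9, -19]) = 28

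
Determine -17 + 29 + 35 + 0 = 47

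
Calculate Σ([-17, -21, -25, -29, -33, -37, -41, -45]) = (-17) + (-21) + (-25) + (-29) + (-33) + (-37) + (-41) + (-45)
= -248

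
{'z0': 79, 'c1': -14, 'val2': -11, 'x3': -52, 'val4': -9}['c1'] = -14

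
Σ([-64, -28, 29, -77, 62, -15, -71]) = -164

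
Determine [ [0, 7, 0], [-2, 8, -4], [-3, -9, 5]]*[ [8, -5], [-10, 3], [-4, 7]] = C[0][0] = (0)*(8) + (7)*(-10) + (0)*(-4) = -70
C[0][1] = (0)*(-5) + (7)*(3) + (0)*(7) = 21
C[1][0] = (-2)*(8) + (8)*(-10) + (-4)*(-4) = -80
C[1][1] = (-2)*(-5) + (8)*(3) + (-4)*(7) = 6
C[2][0] = (-3)*(8) + (-9)*(-10) + (5)*(-4) = 46
C[2][1] = (-3)*(-5) + (-9)*(3) + (5)*(7) = 23
= [[-70, 21], [-80, 6], [46, 23]]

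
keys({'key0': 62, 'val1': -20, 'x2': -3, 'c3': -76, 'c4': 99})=['key0', 'val1', 'x2', 'c3', 'c4']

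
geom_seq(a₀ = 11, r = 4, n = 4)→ [11, 44, 176, 704]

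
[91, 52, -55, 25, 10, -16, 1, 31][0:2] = [91, 52]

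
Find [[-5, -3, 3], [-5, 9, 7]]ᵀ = [[-5, -5], [-3, 9], [3, 7]]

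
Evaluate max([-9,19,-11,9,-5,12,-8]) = 19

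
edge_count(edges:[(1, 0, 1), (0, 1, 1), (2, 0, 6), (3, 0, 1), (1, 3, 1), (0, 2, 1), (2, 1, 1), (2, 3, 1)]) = 8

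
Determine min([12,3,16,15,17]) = 3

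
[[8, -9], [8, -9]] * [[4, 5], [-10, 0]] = [[122, 40], [122, 40]]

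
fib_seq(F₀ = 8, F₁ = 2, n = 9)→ F_2 = F_1 + F_0 = 10
F_3 = F_2 + F_1 = 12
F_4 = F_3 + F_2 = 22
...
= [8, 2, 10, 12, 22, 34, 56, 90, 146]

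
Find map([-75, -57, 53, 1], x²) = [5625, 3249, 2809, 1]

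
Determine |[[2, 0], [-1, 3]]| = (2)*(3) - (0)*(-1)
= 6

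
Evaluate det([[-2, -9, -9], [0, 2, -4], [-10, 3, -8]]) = (1)*(-2)*det([[2, -4], [3, -8]]) + (-1)*(-9)*det([[0, -4], [-10, -8]]) + (1)*(-9)*det([[0, 2], [-10, 3]])
= 8 + -360 + -180
= -532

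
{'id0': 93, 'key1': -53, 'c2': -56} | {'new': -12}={'id0': 93, 'key1': -53, 'c2': -56, 'new': -12}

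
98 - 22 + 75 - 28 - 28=95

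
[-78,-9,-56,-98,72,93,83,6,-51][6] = 83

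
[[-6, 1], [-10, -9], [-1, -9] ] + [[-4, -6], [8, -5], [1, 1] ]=[[-10, -5], [-2, -14], [0, -8]]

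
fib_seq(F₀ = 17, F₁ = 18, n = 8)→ [17, 18, 35, 53, 88, 141, 229, 370]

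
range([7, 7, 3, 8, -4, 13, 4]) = 17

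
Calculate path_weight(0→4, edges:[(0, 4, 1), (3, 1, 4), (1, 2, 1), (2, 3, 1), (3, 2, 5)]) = 1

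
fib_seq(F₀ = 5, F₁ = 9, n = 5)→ F_2 = F_1 + F_0 = 14
F_3 = F_2 + F_1 = 23
F_4 = F_3 + F_2 = 37
= [5, 9, 14, 23, 37]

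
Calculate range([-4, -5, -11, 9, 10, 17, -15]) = 32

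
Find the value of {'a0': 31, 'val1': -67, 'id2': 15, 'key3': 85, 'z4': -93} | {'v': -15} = {'a0': 31, 'val1': -67, 'id2': 15, 'key3': 85, 'z4': -93, 'v': -15}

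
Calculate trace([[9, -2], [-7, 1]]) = diagonal: 9 + 1
= 10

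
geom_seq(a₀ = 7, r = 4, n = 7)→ [7, 28, 112, 448, 1792, 7168, 28672]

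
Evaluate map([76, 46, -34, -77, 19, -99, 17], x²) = (76)²=5776, (46)²=2116, (-34)²=1156, (-77)²=5929, (19)²=361, (-99)²=9801, (17)²=289
= [5776, 2116, 1156, 5929, 361, 9801, 289]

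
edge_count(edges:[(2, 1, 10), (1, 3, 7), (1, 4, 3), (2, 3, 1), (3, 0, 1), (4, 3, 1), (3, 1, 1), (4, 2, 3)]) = 8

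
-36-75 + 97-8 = -22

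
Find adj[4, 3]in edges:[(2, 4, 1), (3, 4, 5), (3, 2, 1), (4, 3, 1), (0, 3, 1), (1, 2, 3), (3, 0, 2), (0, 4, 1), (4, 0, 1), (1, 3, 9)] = 1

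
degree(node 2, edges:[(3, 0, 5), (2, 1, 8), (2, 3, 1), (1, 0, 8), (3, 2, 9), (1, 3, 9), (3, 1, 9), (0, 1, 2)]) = incident: (2,1), (2,3), (3,2)
= 3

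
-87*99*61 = -525393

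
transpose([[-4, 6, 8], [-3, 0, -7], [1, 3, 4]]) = [[-4, -3, 1], [6, 0, 3], [8, -7, 4]]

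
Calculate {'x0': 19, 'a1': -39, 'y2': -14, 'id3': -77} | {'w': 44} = {'x0': 19, 'a1': -39, 'y2': -14, 'id3': -77, 'w': 44}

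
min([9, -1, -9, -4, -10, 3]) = -10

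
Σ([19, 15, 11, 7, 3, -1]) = 54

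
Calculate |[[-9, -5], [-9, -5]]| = (-9)*(-5) - (-5)*(-9)
= 0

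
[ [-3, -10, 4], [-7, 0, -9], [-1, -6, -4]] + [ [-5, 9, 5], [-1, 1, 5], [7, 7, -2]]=[[-8, -1, 9], [-8, 1, -4], [6, 1, -6]]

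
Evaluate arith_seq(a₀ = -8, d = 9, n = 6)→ [-8, 1, 10, 19, 28, 37]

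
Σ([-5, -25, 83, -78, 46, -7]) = (-5) + (-25) + 83 + (-78) + 46 + (-7)
= 14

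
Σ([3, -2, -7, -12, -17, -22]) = 3 + (-2) + (-7) + (-12) + (-17) + (-22)
= -57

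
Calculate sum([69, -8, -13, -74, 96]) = 70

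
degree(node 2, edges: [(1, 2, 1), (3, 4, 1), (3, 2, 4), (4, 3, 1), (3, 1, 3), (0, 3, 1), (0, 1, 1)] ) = incident: (1,2), (3,2)
= 2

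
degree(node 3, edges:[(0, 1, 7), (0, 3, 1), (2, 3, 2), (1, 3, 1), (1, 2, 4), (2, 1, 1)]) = 3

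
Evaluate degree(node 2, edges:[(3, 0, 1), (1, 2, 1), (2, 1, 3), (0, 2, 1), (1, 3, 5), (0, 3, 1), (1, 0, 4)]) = incident: (1,2), (2,1), (0,2)
= 3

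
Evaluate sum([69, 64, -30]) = 103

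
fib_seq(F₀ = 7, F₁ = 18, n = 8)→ [7, 18, 25, 43, 68, 111, 179, 290]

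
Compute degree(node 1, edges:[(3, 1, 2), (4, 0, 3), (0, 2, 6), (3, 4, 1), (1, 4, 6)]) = incident: (3,1), (1,4)
= 2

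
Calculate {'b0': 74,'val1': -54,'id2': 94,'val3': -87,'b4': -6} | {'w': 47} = {'b0': 74, 'val1': -54, 'id2': 94, 'val3': -87, 'b4': -6, 'w': 47}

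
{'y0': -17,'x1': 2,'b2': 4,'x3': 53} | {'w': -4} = {'y0': -17, 'x1': 2, 'b2': 4, 'x3': 53, 'w': -4}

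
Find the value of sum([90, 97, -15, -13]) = 159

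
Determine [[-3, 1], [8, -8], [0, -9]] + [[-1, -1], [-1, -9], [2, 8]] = [[-4, 0], [7, -17], [2, -1]]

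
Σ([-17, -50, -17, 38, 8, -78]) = -116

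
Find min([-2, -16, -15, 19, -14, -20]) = -20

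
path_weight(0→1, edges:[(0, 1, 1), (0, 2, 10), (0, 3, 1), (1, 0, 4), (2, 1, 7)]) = 1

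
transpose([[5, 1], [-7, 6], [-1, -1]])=[[5, -7, -1], [1, 6, -1]]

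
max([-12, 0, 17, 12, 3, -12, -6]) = 17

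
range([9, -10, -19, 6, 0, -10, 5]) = 28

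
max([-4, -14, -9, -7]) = -4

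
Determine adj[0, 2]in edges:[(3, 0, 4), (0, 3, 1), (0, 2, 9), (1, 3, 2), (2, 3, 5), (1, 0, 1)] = 9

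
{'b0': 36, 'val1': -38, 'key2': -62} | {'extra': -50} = {'b0': 36, 'val1': -38, 'key2': -62, 'extra': -50}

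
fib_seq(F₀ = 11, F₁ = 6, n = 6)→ F_2 = F_1 + F_0 = 17
F_3 = F_2 + F_1 = 23
F_4 = F_3 + F_2 = 40
...
= [11, 6, 17, 23, 40, 63]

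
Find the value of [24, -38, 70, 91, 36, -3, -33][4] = 36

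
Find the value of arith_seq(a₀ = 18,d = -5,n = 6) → a_0 = 18 + 0*-5 = 18
a_1 = 18 + 1*-5 = 13
a_2 = 18 + 2*-5 = 8
...
= [18, 13, 8, 3, -2, -7]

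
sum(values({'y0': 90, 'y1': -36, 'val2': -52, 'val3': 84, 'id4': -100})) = 90 + (-36) + (-52) + 84 + (-100)
= -14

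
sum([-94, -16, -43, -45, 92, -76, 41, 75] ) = -66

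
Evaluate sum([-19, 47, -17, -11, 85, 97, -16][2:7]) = slice → [-17, -11, 85, 97, -16]
(-17) + (-11) + 85 + 97 + (-16)
= 138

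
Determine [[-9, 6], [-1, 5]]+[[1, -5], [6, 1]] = [[-8, 1], [5, 6]]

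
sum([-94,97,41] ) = 44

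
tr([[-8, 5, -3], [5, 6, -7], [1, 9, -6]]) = -8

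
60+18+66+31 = 175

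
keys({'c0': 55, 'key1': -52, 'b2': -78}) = ['c0', 'key1', 'b2']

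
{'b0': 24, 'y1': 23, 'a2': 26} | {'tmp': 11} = {'b0': 24, 'y1': 23, 'a2': 26, 'tmp': 11}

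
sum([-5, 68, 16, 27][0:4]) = slice → [-5, 68, 16, 27]
(-5) + 68 + 16 + 27
= 106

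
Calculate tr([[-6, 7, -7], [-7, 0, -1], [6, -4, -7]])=diagonal: (-6) + 0 + (-7)
= -13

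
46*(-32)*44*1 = -64768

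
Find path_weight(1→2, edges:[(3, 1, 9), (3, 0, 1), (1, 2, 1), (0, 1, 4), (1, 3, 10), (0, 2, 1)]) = w(1→2)=1
= 1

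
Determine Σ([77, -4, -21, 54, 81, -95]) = 77 + (-4) + (-21) + 54 + 81 + (-95)
= 92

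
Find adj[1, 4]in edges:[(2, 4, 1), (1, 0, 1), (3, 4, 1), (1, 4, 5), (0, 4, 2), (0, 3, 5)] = 5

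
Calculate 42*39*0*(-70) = 0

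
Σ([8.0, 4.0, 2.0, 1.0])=15.0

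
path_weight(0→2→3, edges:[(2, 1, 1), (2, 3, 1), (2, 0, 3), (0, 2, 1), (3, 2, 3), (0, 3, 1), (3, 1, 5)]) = w(0→2)=1 + w(2→3)=1
= 2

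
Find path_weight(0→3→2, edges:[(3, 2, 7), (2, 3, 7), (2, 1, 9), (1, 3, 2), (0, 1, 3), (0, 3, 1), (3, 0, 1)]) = 8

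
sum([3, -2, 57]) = 3 + (-2) + 57
= 58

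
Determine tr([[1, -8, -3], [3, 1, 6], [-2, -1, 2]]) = 4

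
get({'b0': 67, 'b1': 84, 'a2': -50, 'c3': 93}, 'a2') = -50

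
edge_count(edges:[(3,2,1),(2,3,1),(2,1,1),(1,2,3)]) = 4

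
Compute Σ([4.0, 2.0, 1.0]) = 4.0 + 2.0 + 1.0
= 7.0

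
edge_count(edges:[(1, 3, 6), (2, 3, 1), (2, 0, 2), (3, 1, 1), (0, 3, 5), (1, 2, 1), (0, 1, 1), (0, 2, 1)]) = 8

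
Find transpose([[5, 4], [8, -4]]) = [[5, 8], [4, -4]]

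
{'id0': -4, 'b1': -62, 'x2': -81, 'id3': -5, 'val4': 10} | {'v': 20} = {'id0': -4, 'b1': -62, 'x2': -81, 'id3': -5, 'val4': 10, 'v': 20}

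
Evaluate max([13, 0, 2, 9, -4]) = 13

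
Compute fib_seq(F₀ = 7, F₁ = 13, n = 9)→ [7, 13, 20, 33, 53, 86, 139, 225, 364]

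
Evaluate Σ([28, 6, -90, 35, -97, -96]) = -214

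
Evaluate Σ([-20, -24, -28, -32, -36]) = -140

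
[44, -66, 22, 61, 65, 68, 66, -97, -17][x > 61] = [65, 68, 66]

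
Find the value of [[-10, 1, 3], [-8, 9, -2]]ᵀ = [[-10, -8], [1, 9], [3, -2]]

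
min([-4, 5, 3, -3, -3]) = -4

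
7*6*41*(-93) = -160146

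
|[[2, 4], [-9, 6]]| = 48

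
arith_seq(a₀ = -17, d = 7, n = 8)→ a_0 = -17 + 0*7 = -17
a_1 = -17 + 1*7 = -10
a_2 = -17 + 2*7 = -3
...
= [-17, -10, -3, 4, 11, 18, 25, 32]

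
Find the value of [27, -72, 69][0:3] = [27, -72, 69]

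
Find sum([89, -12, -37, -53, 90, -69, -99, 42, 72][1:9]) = slice → [-12, -37, -53, 90, -69, -99, 42, 72]
(-12) + (-37) + (-53) + 90 + (-69) + (-99) + 42 + 72
= -66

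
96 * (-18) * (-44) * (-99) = -7527168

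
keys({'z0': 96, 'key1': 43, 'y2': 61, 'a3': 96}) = ['z0', 'key1', 'y2', 'a3']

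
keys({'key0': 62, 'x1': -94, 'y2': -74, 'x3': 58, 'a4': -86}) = ['key0', 'x1', 'y2', 'x3', 'a4']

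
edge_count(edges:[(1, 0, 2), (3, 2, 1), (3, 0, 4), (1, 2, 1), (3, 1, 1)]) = 5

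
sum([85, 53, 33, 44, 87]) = 302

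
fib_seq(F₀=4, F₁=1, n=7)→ [4, 1, 5, 6, 11, 17, 28]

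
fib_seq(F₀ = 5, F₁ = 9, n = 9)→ F_2 = F_1 + F_0 = 14
F_3 = F_2 + F_1 = 23
F_4 = F_3 + F_2 = 37
...
= [5, 9, 14, 23, 37, 60, 97, 157, 254]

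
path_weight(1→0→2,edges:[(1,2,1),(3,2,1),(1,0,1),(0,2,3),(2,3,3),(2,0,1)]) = w(1→0)=1 + w(0→2)=3
= 4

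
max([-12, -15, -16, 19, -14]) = 19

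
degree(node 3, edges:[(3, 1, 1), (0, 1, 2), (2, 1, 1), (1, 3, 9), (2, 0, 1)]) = incident: (3,1), (1,3)
= 2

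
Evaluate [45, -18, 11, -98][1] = -18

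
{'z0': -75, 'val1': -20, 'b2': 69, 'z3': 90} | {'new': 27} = {'z0': -75, 'val1': -20, 'b2': 69, 'z3': 90, 'new': 27}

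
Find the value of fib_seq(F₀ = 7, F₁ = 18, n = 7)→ [7, 18, 25, 43, 68, 111, 179]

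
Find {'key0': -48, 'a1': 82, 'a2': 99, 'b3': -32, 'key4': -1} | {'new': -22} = {'key0': -48, 'a1': 82, 'a2': 99, 'b3': -32, 'key4': -1, 'new': -22}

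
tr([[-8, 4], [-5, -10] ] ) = diagonal: (-8) + (-10)
= -18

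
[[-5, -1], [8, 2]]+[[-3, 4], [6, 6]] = [[-8, 3], [14, 8]]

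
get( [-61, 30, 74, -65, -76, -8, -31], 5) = -8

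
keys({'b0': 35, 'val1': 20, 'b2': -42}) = ['b0', 'val1', 'b2']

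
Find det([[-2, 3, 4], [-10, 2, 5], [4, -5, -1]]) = 152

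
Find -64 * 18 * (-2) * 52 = 119808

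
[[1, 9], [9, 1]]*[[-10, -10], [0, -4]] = C[0][0] = (1)*(-10) + (9)*(0) = -10
C[0][1] = (1)*(-10) + (9)*(-4) = -46
C[1][0] = (9)*(-10) + (1)*(0) = -90
C[1][1] = (9)*(-10) + (1)*(-4) = -94
= [[-10, -46], [-90, -94]]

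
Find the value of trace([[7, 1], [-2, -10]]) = -3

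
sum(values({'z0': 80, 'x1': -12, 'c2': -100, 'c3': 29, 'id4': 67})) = 64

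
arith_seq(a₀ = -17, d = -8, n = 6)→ [-17, -25, -33, -41, -49, -57]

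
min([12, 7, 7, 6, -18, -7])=-18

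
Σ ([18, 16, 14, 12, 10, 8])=18 + 16 + 14 + 12 + 10 + 8
= 78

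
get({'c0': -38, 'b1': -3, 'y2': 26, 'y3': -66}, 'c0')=-38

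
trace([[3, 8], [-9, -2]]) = diagonal: 3 + (-2)
= 1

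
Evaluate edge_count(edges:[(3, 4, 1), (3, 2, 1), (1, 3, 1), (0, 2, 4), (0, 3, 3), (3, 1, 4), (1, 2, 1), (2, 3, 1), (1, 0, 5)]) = 9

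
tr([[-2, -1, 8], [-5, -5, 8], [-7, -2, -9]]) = diagonal: (-2) + (-5) + (-9)
= -16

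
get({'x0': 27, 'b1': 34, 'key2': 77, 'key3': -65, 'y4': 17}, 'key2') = 77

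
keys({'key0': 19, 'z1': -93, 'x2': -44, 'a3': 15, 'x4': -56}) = ['key0', 'z1', 'x2', 'a3', 'x4']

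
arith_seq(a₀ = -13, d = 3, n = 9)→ a_0 = -13 + 0*3 = -13
a_1 = -13 + 1*3 = -10
a_2 = -13 + 2*3 = -7
...
= [-13, -10, -7, -4, -1, 2, 5, 8, 11]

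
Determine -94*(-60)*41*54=12486960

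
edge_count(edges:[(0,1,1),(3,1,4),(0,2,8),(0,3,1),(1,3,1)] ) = 5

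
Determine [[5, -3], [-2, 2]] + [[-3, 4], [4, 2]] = [[2, 1], [2, 4]]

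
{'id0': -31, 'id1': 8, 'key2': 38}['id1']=8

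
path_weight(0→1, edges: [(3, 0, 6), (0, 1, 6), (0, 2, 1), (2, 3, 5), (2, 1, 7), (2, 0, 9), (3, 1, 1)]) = w(0→1)=6
= 6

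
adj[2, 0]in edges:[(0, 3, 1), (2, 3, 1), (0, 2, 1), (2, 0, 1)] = 1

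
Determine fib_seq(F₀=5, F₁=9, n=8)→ F_2 = F_1 + F_0 = 14
F_3 = F_2 + F_1 = 23
F_4 = F_3 + F_2 = 37
...
= [5, 9, 14, 23, 37, 60, 97, 157]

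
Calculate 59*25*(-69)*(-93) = 9465075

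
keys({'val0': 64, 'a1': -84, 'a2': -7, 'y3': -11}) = ['val0', 'a1', 'a2', 'y3']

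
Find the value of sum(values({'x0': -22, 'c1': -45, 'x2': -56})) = (-22) + (-45) + (-56)
= -123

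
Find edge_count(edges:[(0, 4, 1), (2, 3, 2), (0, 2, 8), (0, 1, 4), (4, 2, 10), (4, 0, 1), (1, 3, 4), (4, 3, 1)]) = 8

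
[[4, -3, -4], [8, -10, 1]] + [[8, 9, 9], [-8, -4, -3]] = [[12, 6, 5], [0, -14, -2]]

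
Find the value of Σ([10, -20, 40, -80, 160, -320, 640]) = 10 + -20 + 40 + -80 + 160 + -320 + 640
= 430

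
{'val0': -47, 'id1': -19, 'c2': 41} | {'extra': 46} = {'val0': -47, 'id1': -19, 'c2': 41, 'extra': 46}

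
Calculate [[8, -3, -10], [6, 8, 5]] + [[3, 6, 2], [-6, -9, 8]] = [[11, 3, -8], [0, -1, 13]]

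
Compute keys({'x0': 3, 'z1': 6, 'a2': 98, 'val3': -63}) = ['x0', 'z1', 'a2', 'val3']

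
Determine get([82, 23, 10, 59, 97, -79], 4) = 97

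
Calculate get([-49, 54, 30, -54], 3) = -54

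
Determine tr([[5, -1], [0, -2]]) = diagonal: 5 + (-2)
= 3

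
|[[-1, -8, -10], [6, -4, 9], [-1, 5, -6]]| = (1)*(-1)*det([[-4, 9], [5, -6]]) + (-1)*(-8)*det([[6, 9], [-1, -6]]) + (1)*(-10)*det([[6, -4], [-1, 5]])
= 21 + -216 + -260
= -455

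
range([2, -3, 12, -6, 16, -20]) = 36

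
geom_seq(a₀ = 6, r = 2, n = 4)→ [6, 12, 24, 48]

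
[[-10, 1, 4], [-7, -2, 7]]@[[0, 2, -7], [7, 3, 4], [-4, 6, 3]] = [[-9, 7, 86], [-42, 22, 62]]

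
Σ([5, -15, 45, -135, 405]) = 5 + -15 + 45 + -135 + 405
= 305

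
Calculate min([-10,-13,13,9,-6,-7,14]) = -13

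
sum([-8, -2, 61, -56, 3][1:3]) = slice → [-2, 61]
(-2) + 61
= 59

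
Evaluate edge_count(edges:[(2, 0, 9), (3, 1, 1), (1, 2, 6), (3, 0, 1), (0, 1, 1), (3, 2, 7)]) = 6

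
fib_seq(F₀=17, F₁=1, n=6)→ F_2 = F_1 + F_0 = 18
F_3 = F_2 + F_1 = 19
F_4 = F_3 + F_2 = 37
...
= [17, 1, 18, 19, 37, 56]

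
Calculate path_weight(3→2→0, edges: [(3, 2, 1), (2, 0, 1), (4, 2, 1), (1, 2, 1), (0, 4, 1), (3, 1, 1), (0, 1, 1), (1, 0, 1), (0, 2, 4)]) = 2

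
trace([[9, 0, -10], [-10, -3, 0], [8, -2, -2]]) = diagonal: 9 + (-3) + (-2)
= 4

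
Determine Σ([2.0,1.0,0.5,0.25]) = 2.0 + 1.0 + 0.5 + 0.25
= 3.75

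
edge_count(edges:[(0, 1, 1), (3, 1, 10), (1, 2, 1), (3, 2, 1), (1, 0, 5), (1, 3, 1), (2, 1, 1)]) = 7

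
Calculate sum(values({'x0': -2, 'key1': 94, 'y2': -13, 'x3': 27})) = (-2) + 94 + (-13) + 27
= 106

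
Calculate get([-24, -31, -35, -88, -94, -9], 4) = -94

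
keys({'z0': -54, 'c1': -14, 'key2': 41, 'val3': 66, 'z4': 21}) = ['z0', 'c1', 'key2', 'val3', 'z4']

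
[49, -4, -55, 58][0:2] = [49, -4]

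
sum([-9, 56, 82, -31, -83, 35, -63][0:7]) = slice → [-9, 56, 82, -31, -83, 35, -63]
(-9) + 56 + 82 + (-31) + (-83) + 35 + (-63)
= -13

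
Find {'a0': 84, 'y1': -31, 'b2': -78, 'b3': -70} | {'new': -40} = {'a0': 84, 'y1': -31, 'b2': -78, 'b3': -70, 'new': -40}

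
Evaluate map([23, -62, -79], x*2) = 23*2=46, -62*2=-124, -79*2=-158
= [46, -124, -158]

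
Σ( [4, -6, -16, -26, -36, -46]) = -126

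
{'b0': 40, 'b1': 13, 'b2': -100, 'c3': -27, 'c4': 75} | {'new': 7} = {'b0': 40, 'b1': 13, 'b2': -100, 'c3': -27, 'c4': 75, 'new': 7}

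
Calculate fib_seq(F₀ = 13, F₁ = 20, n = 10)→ F_2 = F_1 + F_0 = 33
F_3 = F_2 + F_1 = 53
F_4 = F_3 + F_2 = 86
...
= [13, 20, 33, 53, 86, 139, 225, 364, 589, 953]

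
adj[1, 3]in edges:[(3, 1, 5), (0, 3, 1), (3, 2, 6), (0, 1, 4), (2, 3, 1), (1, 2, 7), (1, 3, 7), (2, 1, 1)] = 7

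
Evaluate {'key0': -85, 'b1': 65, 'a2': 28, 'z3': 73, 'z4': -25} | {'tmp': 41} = {'key0': -85, 'b1': 65, 'a2': 28, 'z3': 73, 'z4': -25, 'tmp': 41}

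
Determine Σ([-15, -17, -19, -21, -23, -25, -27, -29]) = -176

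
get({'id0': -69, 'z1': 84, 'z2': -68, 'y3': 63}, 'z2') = -68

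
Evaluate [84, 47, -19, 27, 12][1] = 47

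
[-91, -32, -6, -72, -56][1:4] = [-32, -6, -72]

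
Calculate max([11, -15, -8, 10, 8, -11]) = 11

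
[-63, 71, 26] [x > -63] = [71, 26]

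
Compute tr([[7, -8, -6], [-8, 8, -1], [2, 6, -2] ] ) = diagonal: 7 + 8 + (-2)
= 13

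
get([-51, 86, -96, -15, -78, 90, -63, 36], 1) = 86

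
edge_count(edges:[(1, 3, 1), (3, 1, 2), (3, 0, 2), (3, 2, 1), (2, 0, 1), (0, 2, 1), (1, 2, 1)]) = 7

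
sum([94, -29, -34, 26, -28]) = 94 + (-29) + (-34) + 26 + (-28)
= 29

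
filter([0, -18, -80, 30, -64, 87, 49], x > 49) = keep x where x > 49: 0✗, -18✗, -80✗, 30✗, -64✗, 87✓, 49✗
= [87]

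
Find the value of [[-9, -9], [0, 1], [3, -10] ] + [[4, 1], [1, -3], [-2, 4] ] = [[-5, -8], [1, -2], [1, -6]]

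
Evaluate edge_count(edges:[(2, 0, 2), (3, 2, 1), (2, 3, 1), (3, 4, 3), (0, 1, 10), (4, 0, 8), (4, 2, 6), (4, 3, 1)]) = 8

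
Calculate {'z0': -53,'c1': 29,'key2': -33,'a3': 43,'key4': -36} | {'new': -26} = {'z0': -53, 'c1': 29, 'key2': -33, 'a3': 43, 'key4': -36, 'new': -26}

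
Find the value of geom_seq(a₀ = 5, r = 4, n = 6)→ a_0 = 5*4^0 = 5
a_1 = 5*4^1 = 20
a_2 = 5*4^2 = 80
...
= [5, 20, 80, 320, 1280, 5120]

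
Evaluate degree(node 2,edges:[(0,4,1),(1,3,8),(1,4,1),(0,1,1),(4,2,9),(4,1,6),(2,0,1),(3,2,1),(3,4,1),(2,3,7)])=incident: (4,2), (2,0), (3,2), (2,3)
= 4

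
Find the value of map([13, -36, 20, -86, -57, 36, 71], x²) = (13)²=169, (-36)²=1296, (20)²=400, (-86)²=7396, (-57)²=3249, (36)²=1296, (71)²=5041
= [169, 1296, 400, 7396, 3249, 1296, 5041]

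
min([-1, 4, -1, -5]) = -5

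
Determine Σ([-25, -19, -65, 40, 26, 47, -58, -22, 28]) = -48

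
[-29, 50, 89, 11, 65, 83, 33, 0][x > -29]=[50, 89, 11, 65, 83, 33, 0]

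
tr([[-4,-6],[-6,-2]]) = diagonal: (-4) + (-2)
= -6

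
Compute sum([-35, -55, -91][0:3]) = -181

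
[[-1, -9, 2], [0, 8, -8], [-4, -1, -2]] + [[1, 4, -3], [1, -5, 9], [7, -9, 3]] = [[0, -5, -1], [1, 3, 1], [3, -10, 1]]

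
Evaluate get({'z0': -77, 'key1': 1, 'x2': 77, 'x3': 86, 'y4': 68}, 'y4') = 68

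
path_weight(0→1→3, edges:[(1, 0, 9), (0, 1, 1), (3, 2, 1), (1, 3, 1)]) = w(0→1)=1 + w(1→3)=1
= 2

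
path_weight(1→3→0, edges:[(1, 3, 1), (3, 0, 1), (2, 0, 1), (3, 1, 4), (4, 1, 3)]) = 2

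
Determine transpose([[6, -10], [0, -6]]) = [[6, 0], [-10, -6]]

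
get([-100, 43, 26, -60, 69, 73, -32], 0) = -100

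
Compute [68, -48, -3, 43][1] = -48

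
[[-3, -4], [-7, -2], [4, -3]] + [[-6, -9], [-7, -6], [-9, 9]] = [[-9, -13], [-14, -8], [-5, 6]]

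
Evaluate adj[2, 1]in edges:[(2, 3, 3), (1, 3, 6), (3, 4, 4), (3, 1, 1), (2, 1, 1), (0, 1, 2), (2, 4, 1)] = 1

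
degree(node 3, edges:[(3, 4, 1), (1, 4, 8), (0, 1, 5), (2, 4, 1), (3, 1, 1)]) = 2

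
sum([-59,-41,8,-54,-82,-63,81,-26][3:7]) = -118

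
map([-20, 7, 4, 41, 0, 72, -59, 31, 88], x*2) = -20*2=-40, 7*2=14, 4*2=8, 41*2=82, 0*2=0, 72*2=144, -59*2=-118, 31*2=62, 88*2=176
= [-40, 14, 8, 82, 0, 144, -118, 62, 176]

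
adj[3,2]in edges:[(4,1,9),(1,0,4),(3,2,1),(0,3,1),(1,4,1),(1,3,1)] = 1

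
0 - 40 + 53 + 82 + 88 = 183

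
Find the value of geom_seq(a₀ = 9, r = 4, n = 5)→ [9, 36, 144, 576, 2304]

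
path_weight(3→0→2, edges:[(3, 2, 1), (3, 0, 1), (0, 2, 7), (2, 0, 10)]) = w(3→0)=1 + w(0→2)=7
= 8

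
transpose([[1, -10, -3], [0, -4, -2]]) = [[1, 0], [-10, -4], [-3, -2]]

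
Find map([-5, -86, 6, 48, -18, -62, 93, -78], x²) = (-5)²=25, (-86)²=7396, (6)²=36, (48)²=2304, (-18)²=324, (-62)²=3844, (93)²=8649, (-78)²=6084
= [25, 7396, 36, 2304, 324, 3844, 8649, 6084]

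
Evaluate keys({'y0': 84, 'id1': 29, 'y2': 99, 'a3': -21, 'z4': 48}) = ['y0', 'id1', 'y2', 'a3', 'z4']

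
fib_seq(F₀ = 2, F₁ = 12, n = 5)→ [2, 12, 14, 26, 40]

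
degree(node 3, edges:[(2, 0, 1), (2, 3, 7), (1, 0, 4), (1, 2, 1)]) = 1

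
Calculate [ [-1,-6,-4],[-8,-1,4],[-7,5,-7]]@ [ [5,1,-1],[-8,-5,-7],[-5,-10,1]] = [[63, 69, 39], [-52, -43, 19], [-40, 38, -35]]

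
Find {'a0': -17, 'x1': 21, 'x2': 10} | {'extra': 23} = {'a0': -17, 'x1': 21, 'x2': 10, 'extra': 23}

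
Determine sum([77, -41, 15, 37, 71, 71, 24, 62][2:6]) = 194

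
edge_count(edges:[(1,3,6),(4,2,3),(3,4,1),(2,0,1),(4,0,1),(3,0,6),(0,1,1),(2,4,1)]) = 8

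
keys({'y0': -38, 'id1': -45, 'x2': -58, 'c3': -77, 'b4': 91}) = ['y0', 'id1', 'x2', 'c3', 'b4']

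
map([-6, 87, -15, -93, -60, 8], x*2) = -6*2=-12, 87*2=174, -15*2=-30, -93*2=-186, -60*2=-120, 8*2=16
= [-12, 174, -30, -186, -120, 16]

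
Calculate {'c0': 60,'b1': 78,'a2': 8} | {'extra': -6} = {'c0': 60, 'b1': 78, 'a2': 8, 'extra': -6}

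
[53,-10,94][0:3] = [53, -10, 94]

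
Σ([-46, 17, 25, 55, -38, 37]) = 50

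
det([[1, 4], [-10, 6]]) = 46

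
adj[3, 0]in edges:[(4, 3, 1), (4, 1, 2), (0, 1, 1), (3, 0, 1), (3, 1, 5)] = 1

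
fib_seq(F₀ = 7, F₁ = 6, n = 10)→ F_2 = F_1 + F_0 = 13
F_3 = F_2 + F_1 = 19
F_4 = F_3 + F_2 = 32
...
= [7, 6, 13, 19, 32, 51, 83, 134, 217, 351]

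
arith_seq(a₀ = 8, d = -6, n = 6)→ a_0 = 8 + 0*-6 = 8
a_1 = 8 + 1*-6 = 2
a_2 = 8 + 2*-6 = -4
...
= [8, 2, -4, -10, -16, -22]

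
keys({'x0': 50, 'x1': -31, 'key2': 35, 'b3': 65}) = ['x0', 'x1', 'key2', 'b3']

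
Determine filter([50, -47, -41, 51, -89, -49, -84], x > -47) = [50, -41, 51]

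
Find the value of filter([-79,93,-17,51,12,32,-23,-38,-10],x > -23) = keep x where x > -23: -79✗, 93✓, -17✓, 51✓, 12✓, 32✓, -23✗, -38✗, -10✓
= [93, -17, 51, 12, 32, -10]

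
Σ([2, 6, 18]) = 26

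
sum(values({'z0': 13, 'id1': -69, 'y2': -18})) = 13 + (-69) + (-18)
= -74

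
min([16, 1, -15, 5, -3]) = -15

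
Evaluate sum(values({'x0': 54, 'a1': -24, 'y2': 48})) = 54 + (-24) + 48
= 78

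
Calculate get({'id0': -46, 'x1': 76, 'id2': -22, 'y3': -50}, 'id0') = -46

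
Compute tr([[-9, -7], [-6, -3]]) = -12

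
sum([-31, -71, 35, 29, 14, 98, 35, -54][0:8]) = slice → [-31, -71, 35, 29, 14, 98, 35, -54]
(-31) + (-71) + 35 + 29 + 14 + 98 + 35 + (-54)
= 55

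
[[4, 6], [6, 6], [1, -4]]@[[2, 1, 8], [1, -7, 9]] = C[0][0] = (4)*(2) + (6)*(1) = 14
C[0][1] = (4)*(1) + (6)*(-7) = -38
C[0][2] = (4)*(8) + (6)*(9) = 86
C[1][0] = (6)*(2) + (6)*(1) = 18
C[1][1] = (6)*(1) + (6)*(-7) = -36
C[1][2] = (6)*(8) + (6)*(9) = 102
... (3 more cells)
= [[14, -38, 86], [18, -36, 102], [-2, 29, -28]]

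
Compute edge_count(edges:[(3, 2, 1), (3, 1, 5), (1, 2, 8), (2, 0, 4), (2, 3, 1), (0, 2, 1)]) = 6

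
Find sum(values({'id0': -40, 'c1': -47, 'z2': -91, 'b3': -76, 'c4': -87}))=(-40) + (-47) + (-91) + (-76) + (-87)
= -341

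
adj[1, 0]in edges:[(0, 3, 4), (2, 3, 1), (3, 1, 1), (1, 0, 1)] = 1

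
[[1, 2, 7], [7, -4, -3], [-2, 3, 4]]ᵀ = [[1, 7, -2], [2, -4, 3], [7, -3, 4]]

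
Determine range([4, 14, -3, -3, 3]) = 17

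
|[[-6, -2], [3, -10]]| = 66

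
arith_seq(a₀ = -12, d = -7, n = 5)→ a_0 = -12 + 0*-7 = -12
a_1 = -12 + 1*-7 = -19
a_2 = -12 + 2*-7 = -26
...
= [-12, -19, -26, -33, -40]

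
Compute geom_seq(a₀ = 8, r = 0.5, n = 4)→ [8.0, 4.0, 2.0, 1.0]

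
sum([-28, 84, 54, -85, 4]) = (-28) + 84 + 54 + (-85) + 4
= 29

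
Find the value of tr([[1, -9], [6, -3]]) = diagonal: 1 + (-3)
= -2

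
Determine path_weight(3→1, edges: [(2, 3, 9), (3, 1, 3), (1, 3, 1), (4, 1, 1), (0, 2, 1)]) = w(3→1)=3
= 3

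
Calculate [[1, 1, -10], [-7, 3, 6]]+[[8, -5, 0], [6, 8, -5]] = [[9, -4, -10], [-1, 11, 1]]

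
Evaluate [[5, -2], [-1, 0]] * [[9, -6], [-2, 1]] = [[49, -32], [-9, 6]]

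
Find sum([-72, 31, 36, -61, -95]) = (-72) + 31 + 36 + (-61) + (-95)
= -161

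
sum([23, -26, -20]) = 23 + (-26) + (-20)
= -23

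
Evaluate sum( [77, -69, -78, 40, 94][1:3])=-147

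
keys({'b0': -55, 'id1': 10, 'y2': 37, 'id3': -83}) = ['b0', 'id1', 'y2', 'id3']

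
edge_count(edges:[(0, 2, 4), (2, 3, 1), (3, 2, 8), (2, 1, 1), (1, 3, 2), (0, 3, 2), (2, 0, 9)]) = 7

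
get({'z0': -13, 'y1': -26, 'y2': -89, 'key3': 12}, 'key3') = 12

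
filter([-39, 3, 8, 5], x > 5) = keep x where x > 5: -39✗, 3✗, 8✓, 5✗
= [8]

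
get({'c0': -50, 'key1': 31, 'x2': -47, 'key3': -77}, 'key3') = -77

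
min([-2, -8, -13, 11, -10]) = -13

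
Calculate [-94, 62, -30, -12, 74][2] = -30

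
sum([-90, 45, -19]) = -64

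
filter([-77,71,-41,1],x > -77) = [71, -41, 1]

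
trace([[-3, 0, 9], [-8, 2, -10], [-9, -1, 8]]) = diagonal: (-3) + 2 + 8
= 7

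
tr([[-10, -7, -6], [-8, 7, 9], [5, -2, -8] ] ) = -11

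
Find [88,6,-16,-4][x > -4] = [88, 6]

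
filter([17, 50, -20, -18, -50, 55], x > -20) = keep x where x > -20: 17✓, 50✓, -20✗, -18✓, -50✗, 55✓
= [17, 50, -18, 55]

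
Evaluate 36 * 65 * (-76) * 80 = -14227200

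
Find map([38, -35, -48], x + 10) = 38+10=48, -35+10=-25, -48+10=-38
= [48, -25, -38]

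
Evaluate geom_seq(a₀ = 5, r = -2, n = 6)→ a_0 = 5*(-2)^0 = 5
a_1 = 5*(-2)^1 = -10
a_2 = 5*(-2)^2 = 20
...
= [5, -10, 20, -40, 80, -160]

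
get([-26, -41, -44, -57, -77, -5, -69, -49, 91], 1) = -41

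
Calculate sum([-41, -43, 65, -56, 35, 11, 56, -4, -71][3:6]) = -10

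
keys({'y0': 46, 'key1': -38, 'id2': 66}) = ['y0', 'key1', 'id2']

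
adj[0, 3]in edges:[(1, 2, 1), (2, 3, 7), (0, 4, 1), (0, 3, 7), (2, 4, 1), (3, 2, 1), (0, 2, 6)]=7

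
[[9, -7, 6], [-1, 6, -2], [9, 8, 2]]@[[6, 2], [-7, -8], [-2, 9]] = C[0][0] = (9)*(6) + (-7)*(-7) + (6)*(-2) = 91
C[0][1] = (9)*(2) + (-7)*(-8) + (6)*(9) = 128
C[1][0] = (-1)*(6) + (6)*(-7) + (-2)*(-2) = -44
C[1][1] = (-1)*(2) + (6)*(-8) + (-2)*(9) = -68
C[2][0] = (9)*(6) + (8)*(-7) + (2)*(-2) = -6
C[2][1] = (9)*(2) + (8)*(-8) + (2)*(9) = -28
= [[91, 128], [-44, -68], [-6, -28]]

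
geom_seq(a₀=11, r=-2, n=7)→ a_0 = 11*(-2)^0 = 11
a_1 = 11*(-2)^1 = -22
a_2 = 11*(-2)^2 = 44
...
= [11, -22, 44, -88, 176, -352, 704]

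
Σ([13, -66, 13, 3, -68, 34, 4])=13 + (-66) + 13 + 3 + (-68) + 34 + 4
= -67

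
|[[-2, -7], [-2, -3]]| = -8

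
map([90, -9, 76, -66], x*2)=[180, -18, 152, -132]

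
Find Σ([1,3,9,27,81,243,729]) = 1093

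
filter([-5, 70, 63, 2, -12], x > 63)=[70]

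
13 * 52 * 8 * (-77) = -416416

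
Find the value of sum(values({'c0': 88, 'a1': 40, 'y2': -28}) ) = 100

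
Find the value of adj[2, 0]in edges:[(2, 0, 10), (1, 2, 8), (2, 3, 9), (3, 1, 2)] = 10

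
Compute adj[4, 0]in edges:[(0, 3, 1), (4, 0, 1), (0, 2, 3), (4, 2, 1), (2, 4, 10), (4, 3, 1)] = 1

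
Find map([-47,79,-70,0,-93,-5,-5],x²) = [2209, 6241, 4900, 0, 8649, 25, 25]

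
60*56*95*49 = 15640800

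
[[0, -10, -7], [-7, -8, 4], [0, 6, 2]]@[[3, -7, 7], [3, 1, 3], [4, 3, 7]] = [[-58, -31, -79], [-29, 53, -45], [26, 12, 32]]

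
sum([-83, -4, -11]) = (-83) + (-4) + (-11)
= -98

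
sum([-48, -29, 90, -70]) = -57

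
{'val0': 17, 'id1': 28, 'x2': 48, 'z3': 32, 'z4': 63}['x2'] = 48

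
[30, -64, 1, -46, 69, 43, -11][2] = 1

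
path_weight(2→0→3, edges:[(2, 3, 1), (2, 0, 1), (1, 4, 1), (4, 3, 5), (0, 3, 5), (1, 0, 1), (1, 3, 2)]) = w(2→0)=1 + w(0→3)=5
= 6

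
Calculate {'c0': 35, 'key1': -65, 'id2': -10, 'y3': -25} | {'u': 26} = {'c0': 35, 'key1': -65, 'id2': -10, 'y3': -25, 'u': 26}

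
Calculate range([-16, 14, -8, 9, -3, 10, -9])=30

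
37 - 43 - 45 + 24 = -27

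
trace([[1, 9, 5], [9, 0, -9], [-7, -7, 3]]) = 4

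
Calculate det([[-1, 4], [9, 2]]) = (-1)*(2) - (4)*(9)
= -38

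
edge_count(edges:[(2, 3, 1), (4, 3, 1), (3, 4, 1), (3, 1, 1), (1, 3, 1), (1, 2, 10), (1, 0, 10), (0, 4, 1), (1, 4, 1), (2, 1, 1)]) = 10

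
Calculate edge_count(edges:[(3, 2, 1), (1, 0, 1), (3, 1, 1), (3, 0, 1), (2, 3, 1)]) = 5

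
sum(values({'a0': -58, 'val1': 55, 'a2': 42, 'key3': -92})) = -53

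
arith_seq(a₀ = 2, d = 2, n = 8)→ a_0 = 2 + 0*2 = 2
a_1 = 2 + 1*2 = 4
a_2 = 2 + 2*2 = 6
...
= [2, 4, 6, 8, 10, 12, 14, 16]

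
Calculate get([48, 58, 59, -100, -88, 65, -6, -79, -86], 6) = -6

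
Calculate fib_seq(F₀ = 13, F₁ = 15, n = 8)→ [13, 15, 28, 43, 71, 114, 185, 299]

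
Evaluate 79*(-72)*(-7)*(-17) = -676872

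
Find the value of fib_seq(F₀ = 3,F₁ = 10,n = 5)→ F_2 = F_1 + F_0 = 13
F_3 = F_2 + F_1 = 23
F_4 = F_3 + F_2 = 36
= [3, 10, 13, 23, 36]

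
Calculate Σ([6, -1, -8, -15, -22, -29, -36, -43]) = 6 + (-1) + (-8) + (-15) + (-22) + (-29) + (-36) + (-43)
= -148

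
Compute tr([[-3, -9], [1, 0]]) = diagonal: (-3) + 0
= -3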